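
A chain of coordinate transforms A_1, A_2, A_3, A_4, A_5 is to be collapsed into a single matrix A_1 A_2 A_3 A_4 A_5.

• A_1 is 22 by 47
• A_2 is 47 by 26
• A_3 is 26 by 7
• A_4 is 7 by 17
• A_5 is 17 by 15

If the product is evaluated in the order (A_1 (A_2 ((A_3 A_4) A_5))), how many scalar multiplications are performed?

(A_3 A_4): 26×7 by 7×17 → 26×17, cost 26·7·17 = 3094
((A_3 A_4) A_5): 26×17 by 17×15 → 26×15, cost 26·17·15 = 6630; cumulative 9724
(A_2 ((A_3 A_4) A_5)): 47×26 by 26×15 → 47×15, cost 47·26·15 = 18330; cumulative 28054
(A_1 (A_2 ((A_3 A_4) A_5))): 22×47 by 47×15 → 22×15, cost 22·47·15 = 15510; cumulative 43564
Total: 43564 scalar multiplications.

43564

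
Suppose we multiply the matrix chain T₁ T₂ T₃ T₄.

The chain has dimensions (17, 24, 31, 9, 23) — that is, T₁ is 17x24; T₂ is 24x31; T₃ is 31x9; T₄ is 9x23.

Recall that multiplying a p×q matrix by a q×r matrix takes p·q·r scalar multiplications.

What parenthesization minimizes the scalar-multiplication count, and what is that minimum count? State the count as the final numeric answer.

Adjacent pairs: T₁T₂ = 17·24·31 = 12648; T₂T₃ = 24·31·9 = 6696; T₃T₄ = 31·9·23 = 6417.
Length 3: T₁..T₃: k=1: 0+6696+17·24·9=10368; k=2: 12648+0+17·31·9=17391 → min 10368 | T₂..T₄: k=2: 0+6417+24·31·23=23529; k=3: 6696+0+24·9·23=11664 → min 11664.
Length 4: T₁..T₄: k=1: 0+11664+17·24·23=21048; k=2: 12648+6417+17·31·23=31186; k=3: 10368+0+17·9·23=13887 → min 13887.
Optimal parenthesization: ((T₁ (T₂ T₃)) T₄) with cost 13887.

13887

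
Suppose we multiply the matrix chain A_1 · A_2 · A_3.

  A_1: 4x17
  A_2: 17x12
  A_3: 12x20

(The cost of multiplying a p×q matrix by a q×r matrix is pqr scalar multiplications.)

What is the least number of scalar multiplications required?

1776

Order (A_1 · (A_2 · A_3)): (A_2 · A_3): 17×12 by 12×20 → 17×20, cost 17·12·20 = 4080; (A_1 · (A_2 · A_3)): 4×17 by 17×20 → 4×20, cost 4·17·20 = 1360; cumulative 5440. Total 5440.
Order ((A_1 · A_2) · A_3): (A_1 · A_2): 4×17 by 17×12 → 4×12, cost 4·17·12 = 816; ((A_1 · A_2) · A_3): 4×12 by 12×20 → 4×20, cost 4·12·20 = 960; cumulative 1776. Total 1776.
Minimum: 1776.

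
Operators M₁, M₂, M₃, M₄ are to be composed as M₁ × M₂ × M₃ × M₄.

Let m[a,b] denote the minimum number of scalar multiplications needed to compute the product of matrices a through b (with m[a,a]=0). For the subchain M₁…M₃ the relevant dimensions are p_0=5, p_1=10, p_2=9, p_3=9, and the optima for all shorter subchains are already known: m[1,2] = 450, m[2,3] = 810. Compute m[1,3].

m[1,3] = min over k∈[1,2] of m[1,k]+m[k+1,3]+p_{0}·p_k·p_{3}.
k=1: 0 + 810 + 5·10·9 = 1260; k=2: 450 + 0 + 5·9·9 = 855.
Minimum: 855 at k=2.

855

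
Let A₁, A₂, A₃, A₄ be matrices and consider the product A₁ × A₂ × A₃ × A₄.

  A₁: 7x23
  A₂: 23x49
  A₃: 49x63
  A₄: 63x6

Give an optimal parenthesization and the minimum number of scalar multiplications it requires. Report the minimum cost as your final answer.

Adjacent pairs: A₁A₂ = 7·23·49 = 7889; A₂A₃ = 23·49·63 = 71001; A₃A₄ = 49·63·6 = 18522.
Length 3: A₁..A₃: k=1: 0+71001+7·23·63=81144; k=2: 7889+0+7·49·63=29498 → min 29498 | A₂..A₄: k=2: 0+18522+23·49·6=25284; k=3: 71001+0+23·63·6=79695 → min 25284.
Length 4: A₁..A₄: k=1: 0+25284+7·23·6=26250; k=2: 7889+18522+7·49·6=28469; k=3: 29498+0+7·63·6=32144 → min 26250.
Optimal parenthesization: (A₁ × (A₂ × (A₃ × A₄))) with cost 26250.

26250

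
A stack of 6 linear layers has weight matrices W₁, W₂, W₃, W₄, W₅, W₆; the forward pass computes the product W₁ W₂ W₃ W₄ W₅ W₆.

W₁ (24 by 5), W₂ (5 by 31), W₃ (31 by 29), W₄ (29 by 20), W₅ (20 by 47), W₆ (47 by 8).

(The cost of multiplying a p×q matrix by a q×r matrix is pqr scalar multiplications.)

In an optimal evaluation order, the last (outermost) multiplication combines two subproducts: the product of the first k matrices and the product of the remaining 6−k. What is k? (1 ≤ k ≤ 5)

Adjacent pairs: W₁W₂ = 24·5·31 = 3720; W₂W₃ = 5·31·29 = 4495; W₃W₄ = 31·29·20 = 17980; W₄W₅ = 29·20·47 = 27260; W₅W₆ = 20·47·8 = 7520.
Length 3: W₁..W₃: k=1: 0+4495+24·5·29=7975; k=2: 3720+0+24·31·29=25296 → min 7975 | W₂..W₄: k=2: 0+17980+5·31·20=21080; k=3: 4495+0+5·29·20=7395 → min 7395 | W₃..W₅: k=3: 0+27260+31·29·47=69513; k=4: 17980+0+31·20·47=47120 → min 47120 | W₄..W₆: k=4: 0+7520+29·20·8=12160; k=5: 27260+0+29·47·8=38164 → min 12160.
Length 4: W₁..W₄: k=1: 0+7395+24·5·20=9795; k=2: 3720+17980+24·31·20=36580; k=3: 7975+0+24·29·20=21895 → min 9795 | W₂..W₅: k=2: 0+47120+5·31·47=54405; k=3: 4495+27260+5·29·47=38570; k=4: 7395+0+5·20·47=12095 → min 12095 | W₃..W₆: k=3: 0+12160+31·29·8=19352; k=4: 17980+7520+31·20·8=30460; k=5: 47120+0+31·47·8=58776 → min 19352.
Length 5: W₁..W₅: k=1: 0+12095+24·5·47=17735; k=2: 3720+47120+24·31·47=85808; k=3: 7975+27260+24·29·47=67947; k=4: 9795+0+24·20·47=32355 → min 17735 | W₂..W₆: k=2: 0+19352+5·31·8=20592; k=3: 4495+12160+5·29·8=17815; k=4: 7395+7520+5·20·8=15715; k=5: 12095+0+5·47·8=13975 → min 13975.
Top-level splits: k=1: (W₁..W₁)·(W₂..W₆) → 0+13975+24·5·8 = 14935; k=2: (W₁..W₂)·(W₃..W₆) → 3720+19352+24·31·8 = 29024; k=3: (W₁..W₃)·(W₄..W₆) → 7975+12160+24·29·8 = 25703; k=4: (W₁..W₄)·(W₅..W₆) → 9795+7520+24·20·8 = 21155; k=5: (W₁..W₅)·(W₆..W₆) → 17735+0+24·47·8 = 26759.
Best split is after W₁, i.e. k = 1.

1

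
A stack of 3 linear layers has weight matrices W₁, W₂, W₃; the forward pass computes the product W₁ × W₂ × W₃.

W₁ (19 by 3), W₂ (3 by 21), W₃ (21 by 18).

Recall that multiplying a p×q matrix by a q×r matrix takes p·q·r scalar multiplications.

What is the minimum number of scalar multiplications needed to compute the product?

2160

Order (W₁ × (W₂ × W₃)): (W₂ × W₃): 3×21 by 21×18 → 3×18, cost 3·21·18 = 1134; (W₁ × (W₂ × W₃)): 19×3 by 3×18 → 19×18, cost 19·3·18 = 1026; cumulative 2160. Total 2160.
Order ((W₁ × W₂) × W₃): (W₁ × W₂): 19×3 by 3×21 → 19×21, cost 19·3·21 = 1197; ((W₁ × W₂) × W₃): 19×21 by 21×18 → 19×18, cost 19·21·18 = 7182; cumulative 8379. Total 8379.
Minimum: 2160.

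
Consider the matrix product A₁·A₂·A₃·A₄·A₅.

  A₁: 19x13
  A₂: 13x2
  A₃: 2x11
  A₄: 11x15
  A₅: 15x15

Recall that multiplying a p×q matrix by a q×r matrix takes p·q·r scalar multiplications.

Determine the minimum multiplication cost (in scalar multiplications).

Adjacent pairs: A₁A₂ = 19·13·2 = 494; A₂A₃ = 13·2·11 = 286; A₃A₄ = 2·11·15 = 330; A₄A₅ = 11·15·15 = 2475.
Length 3: A₁..A₃: k=1: 0+286+19·13·11=3003; k=2: 494+0+19·2·11=912 → min 912 | A₂..A₄: k=2: 0+330+13·2·15=720; k=3: 286+0+13·11·15=2431 → min 720 | A₃..A₅: k=3: 0+2475+2·11·15=2805; k=4: 330+0+2·15·15=780 → min 780.
Length 4: A₁..A₄: k=1: 0+720+19·13·15=4425; k=2: 494+330+19·2·15=1394; k=3: 912+0+19·11·15=4047 → min 1394 | A₂..A₅: k=2: 0+780+13·2·15=1170; k=3: 286+2475+13·11·15=4906; k=4: 720+0+13·15·15=3645 → min 1170.
Length 5: A₁..A₅: k=1: 0+1170+19·13·15=4875; k=2: 494+780+19·2·15=1844; k=3: 912+2475+19·11·15=6522; k=4: 1394+0+19·15·15=5669 → min 1844.
Optimal order: ((A₁·A₂)·((A₃·A₄)·A₅)) with cost 1844.

1844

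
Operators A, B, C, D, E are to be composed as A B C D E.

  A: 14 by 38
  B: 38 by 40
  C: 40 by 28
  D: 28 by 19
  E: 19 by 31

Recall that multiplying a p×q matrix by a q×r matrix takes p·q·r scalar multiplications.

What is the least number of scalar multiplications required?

Adjacent pairs: AB = 14·38·40 = 21280; BC = 38·40·28 = 42560; CD = 40·28·19 = 21280; DE = 28·19·31 = 16492.
Length 3: A..C: k=1: 0+42560+14·38·28=57456; k=2: 21280+0+14·40·28=36960 → min 36960 | B..D: k=2: 0+21280+38·40·19=50160; k=3: 42560+0+38·28·19=62776 → min 50160 | C..E: k=3: 0+16492+40·28·31=51212; k=4: 21280+0+40·19·31=44840 → min 44840.
Length 4: A..D: k=1: 0+50160+14·38·19=60268; k=2: 21280+21280+14·40·19=53200; k=3: 36960+0+14·28·19=44408 → min 44408 | B..E: k=2: 0+44840+38·40·31=91960; k=3: 42560+16492+38·28·31=92036; k=4: 50160+0+38·19·31=72542 → min 72542.
Length 5: A..E: k=1: 0+72542+14·38·31=89034; k=2: 21280+44840+14·40·31=83480; k=3: 36960+16492+14·28·31=65604; k=4: 44408+0+14·19·31=52654 → min 52654.
Optimal order: ((((A B) C) D) E) with cost 52654.

52654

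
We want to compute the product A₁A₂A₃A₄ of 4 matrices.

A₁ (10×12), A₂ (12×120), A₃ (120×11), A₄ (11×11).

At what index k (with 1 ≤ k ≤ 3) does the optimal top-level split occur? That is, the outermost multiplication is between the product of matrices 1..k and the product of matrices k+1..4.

Adjacent pairs: A₁A₂ = 10·12·120 = 14400; A₂A₃ = 12·120·11 = 15840; A₃A₄ = 120·11·11 = 14520.
Length 3: A₁..A₃: k=1: 0+15840+10·12·11=17160; k=2: 14400+0+10·120·11=27600 → min 17160 | A₂..A₄: k=2: 0+14520+12·120·11=30360; k=3: 15840+0+12·11·11=17292 → min 17292.
Top-level splits: k=1: (A₁..A₁)·(A₂..A₄) → 0+17292+10·12·11 = 18612; k=2: (A₁..A₂)·(A₃..A₄) → 14400+14520+10·120·11 = 42120; k=3: (A₁..A₃)·(A₄..A₄) → 17160+0+10·11·11 = 18370.
Best split is after A₃, i.e. k = 3.

3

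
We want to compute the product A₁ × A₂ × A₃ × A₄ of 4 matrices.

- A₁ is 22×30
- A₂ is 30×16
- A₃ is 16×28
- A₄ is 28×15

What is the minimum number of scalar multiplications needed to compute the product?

22560

Adjacent pairs: A₁A₂ = 22·30·16 = 10560; A₂A₃ = 30·16·28 = 13440; A₃A₄ = 16·28·15 = 6720.
Length 3: A₁..A₃: k=1: 0+13440+22·30·28=31920; k=2: 10560+0+22·16·28=20416 → min 20416 | A₂..A₄: k=2: 0+6720+30·16·15=13920; k=3: 13440+0+30·28·15=26040 → min 13920.
Length 4: A₁..A₄: k=1: 0+13920+22·30·15=23820; k=2: 10560+6720+22·16·15=22560; k=3: 20416+0+22·28·15=29656 → min 22560.
Optimal order: ((A₁ × A₂) × (A₃ × A₄)) with cost 22560.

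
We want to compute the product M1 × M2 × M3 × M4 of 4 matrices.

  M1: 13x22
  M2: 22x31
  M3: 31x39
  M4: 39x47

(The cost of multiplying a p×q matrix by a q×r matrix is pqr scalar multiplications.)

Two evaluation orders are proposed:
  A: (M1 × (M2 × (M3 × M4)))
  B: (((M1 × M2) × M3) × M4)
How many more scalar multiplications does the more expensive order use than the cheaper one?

Order A = (M1 × (M2 × (M3 × M4))): (M3 × M4): 31×39 by 39×47 → 31×47, cost 31·39·47 = 56823; (M2 × (M3 × M4)): 22×31 by 31×47 → 22×47, cost 22·31·47 = 32054; cumulative 88877; (M1 × (M2 × (M3 × M4))): 13×22 by 22×47 → 13×47, cost 13·22·47 = 13442; cumulative 102319. Total 102319.
Order B = (((M1 × M2) × M3) × M4): (M1 × M2): 13×22 by 22×31 → 13×31, cost 13·22·31 = 8866; ((M1 × M2) × M3): 13×31 by 31×39 → 13×39, cost 13·31·39 = 15717; cumulative 24583; (((M1 × M2) × M3) × M4): 13×39 by 39×47 → 13×47, cost 13·39·47 = 23829; cumulative 48412. Total 48412.
Difference: |102319 − 48412| = 53907.

53907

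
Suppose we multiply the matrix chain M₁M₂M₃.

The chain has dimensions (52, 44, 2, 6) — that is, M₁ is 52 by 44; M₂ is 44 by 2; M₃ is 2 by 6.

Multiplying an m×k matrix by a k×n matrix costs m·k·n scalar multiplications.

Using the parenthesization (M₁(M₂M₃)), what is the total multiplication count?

(M₂M₃): 44×2 by 2×6 → 44×6, cost 44·2·6 = 528
(M₁(M₂M₃)): 52×44 by 44×6 → 52×6, cost 52·44·6 = 13728; cumulative 14256
Total: 14256 scalar multiplications.

14256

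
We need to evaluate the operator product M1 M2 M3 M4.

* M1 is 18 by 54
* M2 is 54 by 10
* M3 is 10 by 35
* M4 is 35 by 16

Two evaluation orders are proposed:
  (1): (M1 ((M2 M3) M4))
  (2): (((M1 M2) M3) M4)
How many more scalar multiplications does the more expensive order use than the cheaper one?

38592

Order (1) = (M1 ((M2 M3) M4)): (M2 M3): 54×10 by 10×35 → 54×35, cost 54·10·35 = 18900; ((M2 M3) M4): 54×35 by 35×16 → 54×16, cost 54·35·16 = 30240; cumulative 49140; (M1 ((M2 M3) M4)): 18×54 by 54×16 → 18×16, cost 18·54·16 = 15552; cumulative 64692. Total 64692.
Order (2) = (((M1 M2) M3) M4): (M1 M2): 18×54 by 54×10 → 18×10, cost 18·54·10 = 9720; ((M1 M2) M3): 18×10 by 10×35 → 18×35, cost 18·10·35 = 6300; cumulative 16020; (((M1 M2) M3) M4): 18×35 by 35×16 → 18×16, cost 18·35·16 = 10080; cumulative 26100. Total 26100.
Difference: |64692 − 26100| = 38592.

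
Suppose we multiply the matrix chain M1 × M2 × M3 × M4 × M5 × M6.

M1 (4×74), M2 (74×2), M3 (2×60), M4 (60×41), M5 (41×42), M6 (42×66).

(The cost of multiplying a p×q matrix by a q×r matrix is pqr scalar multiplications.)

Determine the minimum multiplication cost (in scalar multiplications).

Adjacent pairs: M1M2 = 4·74·2 = 592; M2M3 = 74·2·60 = 8880; M3M4 = 2·60·41 = 4920; M4M5 = 60·41·42 = 103320; M5M6 = 41·42·66 = 113652.
Length 3: M1..M3: k=1: 0+8880+4·74·60=26640; k=2: 592+0+4·2·60=1072 → min 1072 | M2..M4: k=2: 0+4920+74·2·41=10988; k=3: 8880+0+74·60·41=190920 → min 10988 | M3..M5: k=3: 0+103320+2·60·42=108360; k=4: 4920+0+2·41·42=8364 → min 8364 | M4..M6: k=4: 0+113652+60·41·66=276012; k=5: 103320+0+60·42·66=269640 → min 269640.
Length 4: M1..M4: k=1: 0+10988+4·74·41=23124; k=2: 592+4920+4·2·41=5840; k=3: 1072+0+4·60·41=10912 → min 5840 | M2..M5: k=2: 0+8364+74·2·42=14580; k=3: 8880+103320+74·60·42=298680; k=4: 10988+0+74·41·42=138416 → min 14580 | M3..M6: k=3: 0+269640+2·60·66=277560; k=4: 4920+113652+2·41·66=123984; k=5: 8364+0+2·42·66=13908 → min 13908.
Length 5: M1..M5: k=1: 0+14580+4·74·42=27012; k=2: 592+8364+4·2·42=9292; k=3: 1072+103320+4·60·42=114472; k=4: 5840+0+4·41·42=12728 → min 9292 | M2..M6: k=2: 0+13908+74·2·66=23676; k=3: 8880+269640+74·60·66=571560; k=4: 10988+113652+74·41·66=324884; k=5: 14580+0+74·42·66=219708 → min 23676.
Length 6: M1..M6: k=1: 0+23676+4·74·66=43212; k=2: 592+13908+4·2·66=15028; k=3: 1072+269640+4·60·66=286552; k=4: 5840+113652+4·41·66=130316; k=5: 9292+0+4·42·66=20380 → min 15028.
Optimal order: ((M1 × M2) × (((M3 × M4) × M5) × M6)) with cost 15028.

15028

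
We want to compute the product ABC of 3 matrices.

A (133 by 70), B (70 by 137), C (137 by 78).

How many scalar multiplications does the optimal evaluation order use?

1474200

Order (A(BC)): (BC): 70×137 by 137×78 → 70×78, cost 70·137·78 = 748020; (A(BC)): 133×70 by 70×78 → 133×78, cost 133·70·78 = 726180; cumulative 1474200. Total 1474200.
Order ((AB)C): (AB): 133×70 by 70×137 → 133×137, cost 133·70·137 = 1275470; ((AB)C): 133×137 by 137×78 → 133×78, cost 133·137·78 = 1421238; cumulative 2696708. Total 2696708.
Minimum: 1474200.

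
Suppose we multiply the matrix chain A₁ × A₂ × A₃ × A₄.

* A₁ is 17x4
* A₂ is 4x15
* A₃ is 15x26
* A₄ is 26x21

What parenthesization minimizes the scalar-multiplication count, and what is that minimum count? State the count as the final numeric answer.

5172

Adjacent pairs: A₁A₂ = 17·4·15 = 1020; A₂A₃ = 4·15·26 = 1560; A₃A₄ = 15·26·21 = 8190.
Length 3: A₁..A₃: k=1: 0+1560+17·4·26=3328; k=2: 1020+0+17·15·26=7650 → min 3328 | A₂..A₄: k=2: 0+8190+4·15·21=9450; k=3: 1560+0+4·26·21=3744 → min 3744.
Length 4: A₁..A₄: k=1: 0+3744+17·4·21=5172; k=2: 1020+8190+17·15·21=14565; k=3: 3328+0+17·26·21=12610 → min 5172.
Optimal parenthesization: (A₁ × ((A₂ × A₃) × A₄)) with cost 5172.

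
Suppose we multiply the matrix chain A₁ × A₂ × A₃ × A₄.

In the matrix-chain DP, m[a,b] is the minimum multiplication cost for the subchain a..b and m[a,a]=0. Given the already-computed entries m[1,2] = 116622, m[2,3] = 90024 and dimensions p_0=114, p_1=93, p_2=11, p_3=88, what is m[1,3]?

m[1,3] = min over k∈[1,2] of m[1,k]+m[k+1,3]+p_{0}·p_k·p_{3}.
k=1: 0 + 90024 + 114·93·88 = 1023000; k=2: 116622 + 0 + 114·11·88 = 226974.
Minimum: 226974 at k=2.

226974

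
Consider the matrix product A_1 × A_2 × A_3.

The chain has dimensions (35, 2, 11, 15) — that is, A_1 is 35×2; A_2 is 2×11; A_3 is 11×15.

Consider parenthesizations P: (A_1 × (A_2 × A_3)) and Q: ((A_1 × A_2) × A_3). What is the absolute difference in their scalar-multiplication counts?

5165

Order P = (A_1 × (A_2 × A_3)): (A_2 × A_3): 2×11 by 11×15 → 2×15, cost 2·11·15 = 330; (A_1 × (A_2 × A_3)): 35×2 by 2×15 → 35×15, cost 35·2·15 = 1050; cumulative 1380. Total 1380.
Order Q = ((A_1 × A_2) × A_3): (A_1 × A_2): 35×2 by 2×11 → 35×11, cost 35·2·11 = 770; ((A_1 × A_2) × A_3): 35×11 by 11×15 → 35×15, cost 35·11·15 = 5775; cumulative 6545. Total 6545.
Difference: |1380 − 6545| = 5165.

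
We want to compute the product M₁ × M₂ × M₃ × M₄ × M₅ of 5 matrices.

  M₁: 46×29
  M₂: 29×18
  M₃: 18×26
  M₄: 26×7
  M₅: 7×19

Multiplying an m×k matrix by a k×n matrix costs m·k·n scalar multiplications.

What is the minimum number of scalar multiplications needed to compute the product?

22386

Adjacent pairs: M₁M₂ = 46·29·18 = 24012; M₂M₃ = 29·18·26 = 13572; M₃M₄ = 18·26·7 = 3276; M₄M₅ = 26·7·19 = 3458.
Length 3: M₁..M₃: k=1: 0+13572+46·29·26=48256; k=2: 24012+0+46·18·26=45540 → min 45540 | M₂..M₄: k=2: 0+3276+29·18·7=6930; k=3: 13572+0+29·26·7=18850 → min 6930 | M₃..M₅: k=3: 0+3458+18·26·19=12350; k=4: 3276+0+18·7·19=5670 → min 5670.
Length 4: M₁..M₄: k=1: 0+6930+46·29·7=16268; k=2: 24012+3276+46·18·7=33084; k=3: 45540+0+46·26·7=53912 → min 16268 | M₂..M₅: k=2: 0+5670+29·18·19=15588; k=3: 13572+3458+29·26·19=31356; k=4: 6930+0+29·7·19=10787 → min 10787.
Length 5: M₁..M₅: k=1: 0+10787+46·29·19=36133; k=2: 24012+5670+46·18·19=45414; k=3: 45540+3458+46·26·19=71722; k=4: 16268+0+46·7·19=22386 → min 22386.
Optimal order: ((M₁ × (M₂ × (M₃ × M₄))) × M₅) with cost 22386.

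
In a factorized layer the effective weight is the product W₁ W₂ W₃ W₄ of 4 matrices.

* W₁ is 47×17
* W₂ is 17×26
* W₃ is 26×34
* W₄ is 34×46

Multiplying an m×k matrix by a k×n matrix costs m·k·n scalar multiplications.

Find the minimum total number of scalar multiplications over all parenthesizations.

Adjacent pairs: W₁W₂ = 47·17·26 = 20774; W₂W₃ = 17·26·34 = 15028; W₃W₄ = 26·34·46 = 40664.
Length 3: W₁..W₃: k=1: 0+15028+47·17·34=42194; k=2: 20774+0+47·26·34=62322 → min 42194 | W₂..W₄: k=2: 0+40664+17·26·46=60996; k=3: 15028+0+17·34·46=41616 → min 41616.
Length 4: W₁..W₄: k=1: 0+41616+47·17·46=78370; k=2: 20774+40664+47·26·46=117650; k=3: 42194+0+47·34·46=115702 → min 78370.
Optimal order: (W₁ ((W₂ W₃) W₄)) with cost 78370.

78370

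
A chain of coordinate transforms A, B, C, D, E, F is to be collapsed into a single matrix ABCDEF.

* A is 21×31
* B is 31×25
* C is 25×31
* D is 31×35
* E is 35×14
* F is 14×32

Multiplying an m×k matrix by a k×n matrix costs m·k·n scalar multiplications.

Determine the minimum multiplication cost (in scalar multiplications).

55412

Adjacent pairs: AB = 21·31·25 = 16275; BC = 31·25·31 = 24025; CD = 25·31·35 = 27125; DE = 31·35·14 = 15190; EF = 35·14·32 = 15680.
Length 3: A..C: k=1: 0+24025+21·31·31=44206; k=2: 16275+0+21·25·31=32550 → min 32550 | B..D: k=2: 0+27125+31·25·35=54250; k=3: 24025+0+31·31·35=57660 → min 54250 | C..E: k=3: 0+15190+25·31·14=26040; k=4: 27125+0+25·35·14=39375 → min 26040 | D..F: k=4: 0+15680+31·35·32=50400; k=5: 15190+0+31·14·32=29078 → min 29078.
Length 4: A..D: k=1: 0+54250+21·31·35=77035; k=2: 16275+27125+21·25·35=61775; k=3: 32550+0+21·31·35=55335 → min 55335 | B..E: k=2: 0+26040+31·25·14=36890; k=3: 24025+15190+31·31·14=52669; k=4: 54250+0+31·35·14=69440 → min 36890 | C..F: k=3: 0+29078+25·31·32=53878; k=4: 27125+15680+25·35·32=70805; k=5: 26040+0+25·14·32=37240 → min 37240.
Length 5: A..E: k=1: 0+36890+21·31·14=46004; k=2: 16275+26040+21·25·14=49665; k=3: 32550+15190+21·31·14=56854; k=4: 55335+0+21·35·14=65625 → min 46004 | B..F: k=2: 0+37240+31·25·32=62040; k=3: 24025+29078+31·31·32=83855; k=4: 54250+15680+31·35·32=104650; k=5: 36890+0+31·14·32=50778 → min 50778.
Length 6: A..F: k=1: 0+50778+21·31·32=71610; k=2: 16275+37240+21·25·32=70315; k=3: 32550+29078+21·31·32=82460; k=4: 55335+15680+21·35·32=94535; k=5: 46004+0+21·14·32=55412 → min 55412.
Optimal order: ((A(B(C(DE))))F) with cost 55412.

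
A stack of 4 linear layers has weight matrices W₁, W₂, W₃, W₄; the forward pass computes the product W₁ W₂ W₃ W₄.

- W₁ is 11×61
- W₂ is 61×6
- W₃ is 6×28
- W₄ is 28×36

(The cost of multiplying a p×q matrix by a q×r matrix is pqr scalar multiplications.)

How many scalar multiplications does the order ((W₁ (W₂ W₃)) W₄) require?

40124

(W₂ W₃): 61×6 by 6×28 → 61×28, cost 61·6·28 = 10248
(W₁ (W₂ W₃)): 11×61 by 61×28 → 11×28, cost 11·61·28 = 18788; cumulative 29036
((W₁ (W₂ W₃)) W₄): 11×28 by 28×36 → 11×36, cost 11·28·36 = 11088; cumulative 40124
Total: 40124 scalar multiplications.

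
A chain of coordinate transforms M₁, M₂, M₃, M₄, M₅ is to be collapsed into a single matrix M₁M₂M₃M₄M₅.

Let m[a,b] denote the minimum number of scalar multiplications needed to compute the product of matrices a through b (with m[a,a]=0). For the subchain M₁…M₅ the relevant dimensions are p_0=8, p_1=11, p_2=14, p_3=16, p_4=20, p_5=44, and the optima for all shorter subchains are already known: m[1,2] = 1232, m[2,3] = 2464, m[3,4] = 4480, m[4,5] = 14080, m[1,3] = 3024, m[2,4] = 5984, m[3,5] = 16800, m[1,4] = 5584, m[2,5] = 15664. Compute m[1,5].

12624

m[1,5] = min over k∈[1,4] of m[1,k]+m[k+1,5]+p_{0}·p_k·p_{5}.
k=1: 0 + 15664 + 8·11·44 = 19536; k=2: 1232 + 16800 + 8·14·44 = 22960; k=3: 3024 + 14080 + 8·16·44 = 22736; k=4: 5584 + 0 + 8·20·44 = 12624.
Minimum: 12624 at k=4.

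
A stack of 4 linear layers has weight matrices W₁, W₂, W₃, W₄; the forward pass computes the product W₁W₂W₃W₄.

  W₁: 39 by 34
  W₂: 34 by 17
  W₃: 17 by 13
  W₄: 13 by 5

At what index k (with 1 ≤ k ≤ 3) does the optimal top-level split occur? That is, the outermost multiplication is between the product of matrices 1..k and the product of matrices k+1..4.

Adjacent pairs: W₁W₂ = 39·34·17 = 22542; W₂W₃ = 34·17·13 = 7514; W₃W₄ = 17·13·5 = 1105.
Length 3: W₁..W₃: k=1: 0+7514+39·34·13=24752; k=2: 22542+0+39·17·13=31161 → min 24752 | W₂..W₄: k=2: 0+1105+34·17·5=3995; k=3: 7514+0+34·13·5=9724 → min 3995.
Top-level splits: k=1: (W₁..W₁)·(W₂..W₄) → 0+3995+39·34·5 = 10625; k=2: (W₁..W₂)·(W₃..W₄) → 22542+1105+39·17·5 = 26962; k=3: (W₁..W₃)·(W₄..W₄) → 24752+0+39·13·5 = 27287.
Best split is after W₁, i.e. k = 1.

1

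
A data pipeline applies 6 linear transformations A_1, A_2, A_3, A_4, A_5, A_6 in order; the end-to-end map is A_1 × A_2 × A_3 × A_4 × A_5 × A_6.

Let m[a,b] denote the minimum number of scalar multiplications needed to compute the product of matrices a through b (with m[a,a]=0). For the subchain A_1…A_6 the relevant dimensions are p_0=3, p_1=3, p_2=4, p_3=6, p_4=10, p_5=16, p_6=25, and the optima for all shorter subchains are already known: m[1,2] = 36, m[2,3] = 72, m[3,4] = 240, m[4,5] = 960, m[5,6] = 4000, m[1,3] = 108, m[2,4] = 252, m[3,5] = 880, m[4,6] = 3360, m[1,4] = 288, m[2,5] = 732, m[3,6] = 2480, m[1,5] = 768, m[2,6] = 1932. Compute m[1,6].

1968

m[1,6] = min over k∈[1,5] of m[1,k]+m[k+1,6]+p_{0}·p_k·p_{6}.
k=1: 0 + 1932 + 3·3·25 = 2157; k=2: 36 + 2480 + 3·4·25 = 2816; k=3: 108 + 3360 + 3·6·25 = 3918; k=4: 288 + 4000 + 3·10·25 = 5038; k=5: 768 + 0 + 3·16·25 = 1968.
Minimum: 1968 at k=5.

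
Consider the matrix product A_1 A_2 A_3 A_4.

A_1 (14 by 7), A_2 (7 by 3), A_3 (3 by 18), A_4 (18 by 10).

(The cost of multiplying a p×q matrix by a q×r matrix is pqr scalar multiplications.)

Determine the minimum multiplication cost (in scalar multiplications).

Adjacent pairs: A_1A_2 = 14·7·3 = 294; A_2A_3 = 7·3·18 = 378; A_3A_4 = 3·18·10 = 540.
Length 3: A_1..A_3: k=1: 0+378+14·7·18=2142; k=2: 294+0+14·3·18=1050 → min 1050 | A_2..A_4: k=2: 0+540+7·3·10=750; k=3: 378+0+7·18·10=1638 → min 750.
Length 4: A_1..A_4: k=1: 0+750+14·7·10=1730; k=2: 294+540+14·3·10=1254; k=3: 1050+0+14·18·10=3570 → min 1254.
Optimal order: ((A_1 A_2) (A_3 A_4)) with cost 1254.

1254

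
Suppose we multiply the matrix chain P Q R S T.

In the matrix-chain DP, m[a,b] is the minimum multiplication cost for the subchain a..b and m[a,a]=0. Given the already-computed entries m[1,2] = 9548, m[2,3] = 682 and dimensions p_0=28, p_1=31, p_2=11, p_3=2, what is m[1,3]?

m[1,3] = min over k∈[1,2] of m[1,k]+m[k+1,3]+p_{0}·p_k·p_{3}.
k=1: 0 + 682 + 28·31·2 = 2418; k=2: 9548 + 0 + 28·11·2 = 10164.
Minimum: 2418 at k=1.

2418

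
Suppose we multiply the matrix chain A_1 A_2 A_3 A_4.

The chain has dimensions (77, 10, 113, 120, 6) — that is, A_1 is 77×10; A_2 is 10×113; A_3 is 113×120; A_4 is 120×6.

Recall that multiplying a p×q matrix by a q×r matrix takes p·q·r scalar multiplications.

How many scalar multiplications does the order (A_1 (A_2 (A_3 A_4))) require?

(A_3 A_4): 113×120 by 120×6 → 113×6, cost 113·120·6 = 81360
(A_2 (A_3 A_4)): 10×113 by 113×6 → 10×6, cost 10·113·6 = 6780; cumulative 88140
(A_1 (A_2 (A_3 A_4))): 77×10 by 10×6 → 77×6, cost 77·10·6 = 4620; cumulative 92760
Total: 92760 scalar multiplications.

92760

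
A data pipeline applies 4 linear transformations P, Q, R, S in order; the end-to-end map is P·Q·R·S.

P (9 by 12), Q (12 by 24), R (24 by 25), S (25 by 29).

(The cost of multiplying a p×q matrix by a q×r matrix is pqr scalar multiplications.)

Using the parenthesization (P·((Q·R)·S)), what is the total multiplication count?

19032

(Q·R): 12×24 by 24×25 → 12×25, cost 12·24·25 = 7200
((Q·R)·S): 12×25 by 25×29 → 12×29, cost 12·25·29 = 8700; cumulative 15900
(P·((Q·R)·S)): 9×12 by 12×29 → 9×29, cost 9·12·29 = 3132; cumulative 19032
Total: 19032 scalar multiplications.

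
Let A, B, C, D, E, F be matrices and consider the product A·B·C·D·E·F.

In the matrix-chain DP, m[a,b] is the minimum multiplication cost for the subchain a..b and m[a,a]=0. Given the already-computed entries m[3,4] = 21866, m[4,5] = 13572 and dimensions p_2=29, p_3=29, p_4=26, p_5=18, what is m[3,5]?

m[3,5] = min over k∈[3,4] of m[3,k]+m[k+1,5]+p_{2}·p_k·p_{5}.
k=3: 0 + 13572 + 29·29·18 = 28710; k=4: 21866 + 0 + 29·26·18 = 35438.
Minimum: 28710 at k=3.

28710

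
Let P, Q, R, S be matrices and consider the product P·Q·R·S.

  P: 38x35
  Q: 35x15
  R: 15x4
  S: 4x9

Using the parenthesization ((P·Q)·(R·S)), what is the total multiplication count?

(P·Q): 38×35 by 35×15 → 38×15, cost 38·35·15 = 19950
(R·S): 15×4 by 4×9 → 15×9, cost 15·4·9 = 540
((P·Q)·(R·S)): 38×15 by 15×9 → 38×9, cost 38·15·9 = 5130; cumulative 25620
Total: 25620 scalar multiplications.

25620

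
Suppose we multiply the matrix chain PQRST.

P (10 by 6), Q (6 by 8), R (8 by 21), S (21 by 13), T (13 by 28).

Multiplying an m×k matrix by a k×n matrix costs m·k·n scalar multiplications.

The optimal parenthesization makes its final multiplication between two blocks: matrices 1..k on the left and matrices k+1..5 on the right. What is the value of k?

1

Adjacent pairs: PQ = 10·6·8 = 480; QR = 6·8·21 = 1008; RS = 8·21·13 = 2184; ST = 21·13·28 = 7644.
Length 3: P..R: k=1: 0+1008+10·6·21=2268; k=2: 480+0+10·8·21=2160 → min 2160 | Q..S: k=2: 0+2184+6·8·13=2808; k=3: 1008+0+6·21·13=2646 → min 2646 | R..T: k=3: 0+7644+8·21·28=12348; k=4: 2184+0+8·13·28=5096 → min 5096.
Length 4: P..S: k=1: 0+2646+10·6·13=3426; k=2: 480+2184+10·8·13=3704; k=3: 2160+0+10·21·13=4890 → min 3426 | Q..T: k=2: 0+5096+6·8·28=6440; k=3: 1008+7644+6·21·28=12180; k=4: 2646+0+6·13·28=4830 → min 4830.
Top-level splits: k=1: (P..P)·(Q..T) → 0+4830+10·6·28 = 6510; k=2: (P..Q)·(R..T) → 480+5096+10·8·28 = 7816; k=3: (P..R)·(S..T) → 2160+7644+10·21·28 = 15684; k=4: (P..S)·(T..T) → 3426+0+10·13·28 = 7066.
Best split is after P, i.e. k = 1.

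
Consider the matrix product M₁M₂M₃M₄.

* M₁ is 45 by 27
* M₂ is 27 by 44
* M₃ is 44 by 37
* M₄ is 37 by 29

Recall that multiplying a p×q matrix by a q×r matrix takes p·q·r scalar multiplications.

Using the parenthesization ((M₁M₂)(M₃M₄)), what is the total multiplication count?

(M₁M₂): 45×27 by 27×44 → 45×44, cost 45·27·44 = 53460
(M₃M₄): 44×37 by 37×29 → 44×29, cost 44·37·29 = 47212
((M₁M₂)(M₃M₄)): 45×44 by 44×29 → 45×29, cost 45·44·29 = 57420; cumulative 158092
Total: 158092 scalar multiplications.

158092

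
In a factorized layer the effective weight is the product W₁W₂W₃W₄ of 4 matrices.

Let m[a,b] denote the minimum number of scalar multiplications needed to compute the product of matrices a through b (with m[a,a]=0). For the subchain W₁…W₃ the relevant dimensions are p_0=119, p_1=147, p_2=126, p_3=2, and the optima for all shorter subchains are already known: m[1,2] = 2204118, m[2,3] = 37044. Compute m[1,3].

m[1,3] = min over k∈[1,2] of m[1,k]+m[k+1,3]+p_{0}·p_k·p_{3}.
k=1: 0 + 37044 + 119·147·2 = 72030; k=2: 2204118 + 0 + 119·126·2 = 2234106.
Minimum: 72030 at k=1.

72030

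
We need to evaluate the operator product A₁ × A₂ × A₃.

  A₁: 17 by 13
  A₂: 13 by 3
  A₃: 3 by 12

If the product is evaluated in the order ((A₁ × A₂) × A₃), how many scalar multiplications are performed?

(A₁ × A₂): 17×13 by 13×3 → 17×3, cost 17·13·3 = 663
((A₁ × A₂) × A₃): 17×3 by 3×12 → 17×12, cost 17·3·12 = 612; cumulative 1275
Total: 1275 scalar multiplications.

1275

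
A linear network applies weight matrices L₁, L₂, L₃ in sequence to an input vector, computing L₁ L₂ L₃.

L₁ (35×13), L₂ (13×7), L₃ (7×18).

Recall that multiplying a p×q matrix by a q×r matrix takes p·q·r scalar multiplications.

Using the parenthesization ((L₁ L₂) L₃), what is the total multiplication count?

(L₁ L₂): 35×13 by 13×7 → 35×7, cost 35·13·7 = 3185
((L₁ L₂) L₃): 35×7 by 7×18 → 35×18, cost 35·7·18 = 4410; cumulative 7595
Total: 7595 scalar multiplications.

7595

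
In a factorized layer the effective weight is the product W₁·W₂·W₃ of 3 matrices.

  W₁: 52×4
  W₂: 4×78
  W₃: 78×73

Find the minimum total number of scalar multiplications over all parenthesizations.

37960

Order (W₁·(W₂·W₃)): (W₂·W₃): 4×78 by 78×73 → 4×73, cost 4·78·73 = 22776; (W₁·(W₂·W₃)): 52×4 by 4×73 → 52×73, cost 52·4·73 = 15184; cumulative 37960. Total 37960.
Order ((W₁·W₂)·W₃): (W₁·W₂): 52×4 by 4×78 → 52×78, cost 52·4·78 = 16224; ((W₁·W₂)·W₃): 52×78 by 78×73 → 52×73, cost 52·78·73 = 296088; cumulative 312312. Total 312312.
Minimum: 37960.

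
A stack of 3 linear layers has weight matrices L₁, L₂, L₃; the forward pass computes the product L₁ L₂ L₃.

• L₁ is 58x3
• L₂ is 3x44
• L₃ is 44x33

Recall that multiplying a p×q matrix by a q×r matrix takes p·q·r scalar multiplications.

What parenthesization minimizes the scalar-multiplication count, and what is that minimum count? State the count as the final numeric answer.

10098

(L₁ (L₂ L₃)): cost 10098.
((L₁ L₂) L₃): cost 91872.
Optimal: (L₁ (L₂ L₃)) with cost 10098.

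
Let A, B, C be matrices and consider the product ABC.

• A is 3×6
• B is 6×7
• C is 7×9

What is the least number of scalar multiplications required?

Order (A(BC)): (BC): 6×7 by 7×9 → 6×9, cost 6·7·9 = 378; (A(BC)): 3×6 by 6×9 → 3×9, cost 3·6·9 = 162; cumulative 540. Total 540.
Order ((AB)C): (AB): 3×6 by 6×7 → 3×7, cost 3·6·7 = 126; ((AB)C): 3×7 by 7×9 → 3×9, cost 3·7·9 = 189; cumulative 315. Total 315.
Minimum: 315.

315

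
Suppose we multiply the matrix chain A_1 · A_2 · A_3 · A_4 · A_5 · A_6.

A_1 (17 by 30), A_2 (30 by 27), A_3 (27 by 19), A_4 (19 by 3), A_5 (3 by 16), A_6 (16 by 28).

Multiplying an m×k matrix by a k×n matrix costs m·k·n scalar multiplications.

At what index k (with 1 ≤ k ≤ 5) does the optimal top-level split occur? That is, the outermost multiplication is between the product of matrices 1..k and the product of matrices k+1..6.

4

Adjacent pairs: A_1A_2 = 17·30·27 = 13770; A_2A_3 = 30·27·19 = 15390; A_3A_4 = 27·19·3 = 1539; A_4A_5 = 19·3·16 = 912; A_5A_6 = 3·16·28 = 1344.
Length 3: A_1..A_3: k=1: 0+15390+17·30·19=25080; k=2: 13770+0+17·27·19=22491 → min 22491 | A_2..A_4: k=2: 0+1539+30·27·3=3969; k=3: 15390+0+30·19·3=17100 → min 3969 | A_3..A_5: k=3: 0+912+27·19·16=9120; k=4: 1539+0+27·3·16=2835 → min 2835 | A_4..A_6: k=4: 0+1344+19·3·28=2940; k=5: 912+0+19·16·28=9424 → min 2940.
Length 4: A_1..A_4: k=1: 0+3969+17·30·3=5499; k=2: 13770+1539+17·27·3=16686; k=3: 22491+0+17·19·3=23460 → min 5499 | A_2..A_5: k=2: 0+2835+30·27·16=15795; k=3: 15390+912+30·19·16=25422; k=4: 3969+0+30·3·16=5409 → min 5409 | A_3..A_6: k=3: 0+2940+27·19·28=17304; k=4: 1539+1344+27·3·28=5151; k=5: 2835+0+27·16·28=14931 → min 5151.
Length 5: A_1..A_5: k=1: 0+5409+17·30·16=13569; k=2: 13770+2835+17·27·16=23949; k=3: 22491+912+17·19·16=28571; k=4: 5499+0+17·3·16=6315 → min 6315 | A_2..A_6: k=2: 0+5151+30·27·28=27831; k=3: 15390+2940+30·19·28=34290; k=4: 3969+1344+30·3·28=7833; k=5: 5409+0+30·16·28=18849 → min 7833.
Top-level splits: k=1: (A_1..A_1)·(A_2..A_6) → 0+7833+17·30·28 = 22113; k=2: (A_1..A_2)·(A_3..A_6) → 13770+5151+17·27·28 = 31773; k=3: (A_1..A_3)·(A_4..A_6) → 22491+2940+17·19·28 = 34475; k=4: (A_1..A_4)·(A_5..A_6) → 5499+1344+17·3·28 = 8271; k=5: (A_1..A_5)·(A_6..A_6) → 6315+0+17·16·28 = 13931.
Best split is after A_4, i.e. k = 4.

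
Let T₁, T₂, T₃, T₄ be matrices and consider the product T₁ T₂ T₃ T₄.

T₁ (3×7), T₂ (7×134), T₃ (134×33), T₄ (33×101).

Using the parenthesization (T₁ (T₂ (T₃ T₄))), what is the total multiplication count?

543481

(T₃ T₄): 134×33 by 33×101 → 134×101, cost 134·33·101 = 446622
(T₂ (T₃ T₄)): 7×134 by 134×101 → 7×101, cost 7·134·101 = 94738; cumulative 541360
(T₁ (T₂ (T₃ T₄))): 3×7 by 7×101 → 3×101, cost 3·7·101 = 2121; cumulative 543481
Total: 543481 scalar multiplications.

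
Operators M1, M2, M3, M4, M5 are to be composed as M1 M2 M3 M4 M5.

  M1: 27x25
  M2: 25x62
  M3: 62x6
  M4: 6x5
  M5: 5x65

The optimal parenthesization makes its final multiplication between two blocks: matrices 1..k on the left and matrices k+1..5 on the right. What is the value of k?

4

Adjacent pairs: M1M2 = 27·25·62 = 41850; M2M3 = 25·62·6 = 9300; M3M4 = 62·6·5 = 1860; M4M5 = 6·5·65 = 1950.
Length 3: M1..M3: k=1: 0+9300+27·25·6=13350; k=2: 41850+0+27·62·6=51894 → min 13350 | M2..M4: k=2: 0+1860+25·62·5=9610; k=3: 9300+0+25·6·5=10050 → min 9610 | M3..M5: k=3: 0+1950+62·6·65=26130; k=4: 1860+0+62·5·65=22010 → min 22010.
Length 4: M1..M4: k=1: 0+9610+27·25·5=12985; k=2: 41850+1860+27·62·5=52080; k=3: 13350+0+27·6·5=14160 → min 12985 | M2..M5: k=2: 0+22010+25·62·65=122760; k=3: 9300+1950+25·6·65=21000; k=4: 9610+0+25·5·65=17735 → min 17735.
Top-level splits: k=1: (M1..M1)·(M2..M5) → 0+17735+27·25·65 = 61610; k=2: (M1..M2)·(M3..M5) → 41850+22010+27·62·65 = 172670; k=3: (M1..M3)·(M4..M5) → 13350+1950+27·6·65 = 25830; k=4: (M1..M4)·(M5..M5) → 12985+0+27·5·65 = 21760.
Best split is after M4, i.e. k = 4.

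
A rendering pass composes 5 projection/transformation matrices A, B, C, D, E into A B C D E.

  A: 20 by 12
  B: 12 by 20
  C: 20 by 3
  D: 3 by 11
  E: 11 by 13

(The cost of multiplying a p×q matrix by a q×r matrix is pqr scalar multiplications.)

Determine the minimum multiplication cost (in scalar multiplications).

Adjacent pairs: AB = 20·12·20 = 4800; BC = 12·20·3 = 720; CD = 20·3·11 = 660; DE = 3·11·13 = 429.
Length 3: A..C: k=1: 0+720+20·12·3=1440; k=2: 4800+0+20·20·3=6000 → min 1440 | B..D: k=2: 0+660+12·20·11=3300; k=3: 720+0+12·3·11=1116 → min 1116 | C..E: k=3: 0+429+20·3·13=1209; k=4: 660+0+20·11·13=3520 → min 1209.
Length 4: A..D: k=1: 0+1116+20·12·11=3756; k=2: 4800+660+20·20·11=9860; k=3: 1440+0+20·3·11=2100 → min 2100 | B..E: k=2: 0+1209+12·20·13=4329; k=3: 720+429+12·3·13=1617; k=4: 1116+0+12·11·13=2832 → min 1617.
Length 5: A..E: k=1: 0+1617+20·12·13=4737; k=2: 4800+1209+20·20·13=11209; k=3: 1440+429+20·3·13=2649; k=4: 2100+0+20·11·13=4960 → min 2649.
Optimal order: ((A (B C)) (D E)) with cost 2649.

2649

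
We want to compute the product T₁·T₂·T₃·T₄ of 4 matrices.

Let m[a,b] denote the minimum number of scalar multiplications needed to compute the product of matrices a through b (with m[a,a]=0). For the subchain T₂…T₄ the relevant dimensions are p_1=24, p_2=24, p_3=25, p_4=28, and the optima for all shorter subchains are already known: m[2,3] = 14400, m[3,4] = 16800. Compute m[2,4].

31200

m[2,4] = min over k∈[2,3] of m[2,k]+m[k+1,4]+p_{1}·p_k·p_{4}.
k=2: 0 + 16800 + 24·24·28 = 32928; k=3: 14400 + 0 + 24·25·28 = 31200.
Minimum: 31200 at k=3.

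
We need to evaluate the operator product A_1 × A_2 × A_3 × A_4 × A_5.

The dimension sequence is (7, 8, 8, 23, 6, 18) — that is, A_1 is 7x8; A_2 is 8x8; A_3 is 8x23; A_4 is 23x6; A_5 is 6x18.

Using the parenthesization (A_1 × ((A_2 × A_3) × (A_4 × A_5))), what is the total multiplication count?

(A_2 × A_3): 8×8 by 8×23 → 8×23, cost 8·8·23 = 1472
(A_4 × A_5): 23×6 by 6×18 → 23×18, cost 23·6·18 = 2484
((A_2 × A_3) × (A_4 × A_5)): 8×23 by 23×18 → 8×18, cost 8·23·18 = 3312; cumulative 7268
(A_1 × ((A_2 × A_3) × (A_4 × A_5))): 7×8 by 8×18 → 7×18, cost 7·8·18 = 1008; cumulative 8276
Total: 8276 scalar multiplications.

8276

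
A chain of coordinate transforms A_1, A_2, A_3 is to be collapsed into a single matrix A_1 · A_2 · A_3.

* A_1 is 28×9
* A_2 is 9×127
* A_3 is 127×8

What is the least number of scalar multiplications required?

Order (A_1 · (A_2 · A_3)): (A_2 · A_3): 9×127 by 127×8 → 9×8, cost 9·127·8 = 9144; (A_1 · (A_2 · A_3)): 28×9 by 9×8 → 28×8, cost 28·9·8 = 2016; cumulative 11160. Total 11160.
Order ((A_1 · A_2) · A_3): (A_1 · A_2): 28×9 by 9×127 → 28×127, cost 28·9·127 = 32004; ((A_1 · A_2) · A_3): 28×127 by 127×8 → 28×8, cost 28·127·8 = 28448; cumulative 60452. Total 60452.
Minimum: 11160.

11160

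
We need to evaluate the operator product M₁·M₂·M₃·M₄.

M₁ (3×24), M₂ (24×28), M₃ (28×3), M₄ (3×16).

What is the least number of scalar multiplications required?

Adjacent pairs: M₁M₂ = 3·24·28 = 2016; M₂M₃ = 24·28·3 = 2016; M₃M₄ = 28·3·16 = 1344.
Length 3: M₁..M₃: k=1: 0+2016+3·24·3=2232; k=2: 2016+0+3·28·3=2268 → min 2232 | M₂..M₄: k=2: 0+1344+24·28·16=12096; k=3: 2016+0+24·3·16=3168 → min 3168.
Length 4: M₁..M₄: k=1: 0+3168+3·24·16=4320; k=2: 2016+1344+3·28·16=4704; k=3: 2232+0+3·3·16=2376 → min 2376.
Optimal order: ((M₁·(M₂·M₃))·M₄) with cost 2376.

2376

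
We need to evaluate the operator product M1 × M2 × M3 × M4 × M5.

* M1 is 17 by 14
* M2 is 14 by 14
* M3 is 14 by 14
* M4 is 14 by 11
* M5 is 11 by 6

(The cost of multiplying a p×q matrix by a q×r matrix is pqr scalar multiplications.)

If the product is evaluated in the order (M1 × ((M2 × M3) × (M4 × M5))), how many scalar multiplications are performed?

(M2 × M3): 14×14 by 14×14 → 14×14, cost 14·14·14 = 2744
(M4 × M5): 14×11 by 11×6 → 14×6, cost 14·11·6 = 924
((M2 × M3) × (M4 × M5)): 14×14 by 14×6 → 14×6, cost 14·14·6 = 1176; cumulative 4844
(M1 × ((M2 × M3) × (M4 × M5))): 17×14 by 14×6 → 17×6, cost 17·14·6 = 1428; cumulative 6272
Total: 6272 scalar multiplications.

6272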